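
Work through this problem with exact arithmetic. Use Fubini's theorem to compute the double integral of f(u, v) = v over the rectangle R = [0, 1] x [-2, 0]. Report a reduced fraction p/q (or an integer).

f(u, v) is a tensor product of a function of u and a function of v, and both factors are bounded continuous (hence Lebesgue integrable) on the rectangle, so Fubini's theorem applies:
  integral_R f d(m x m) = (integral_a1^b1 1 du) * (integral_a2^b2 v dv).
Inner integral in u: integral_{0}^{1} 1 du = (1^1 - 0^1)/1
  = 1.
Inner integral in v: integral_{-2}^{0} v dv = (0^2 - (-2)^2)/2
  = -2.
Product: (1) * (-2) = -2.

-2


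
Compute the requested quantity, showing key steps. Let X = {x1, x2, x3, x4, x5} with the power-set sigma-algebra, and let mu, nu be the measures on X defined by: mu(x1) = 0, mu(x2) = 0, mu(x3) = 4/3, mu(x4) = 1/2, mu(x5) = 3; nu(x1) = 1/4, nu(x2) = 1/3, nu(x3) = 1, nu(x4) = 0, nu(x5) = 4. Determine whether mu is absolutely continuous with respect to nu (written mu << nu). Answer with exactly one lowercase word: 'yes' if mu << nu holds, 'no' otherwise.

mu << nu means: every nu-null measurable set is also mu-null; equivalently, for every atom x, if nu({x}) = 0 then mu({x}) = 0.
Checking each atom:
  x1: nu = 1/4 > 0 -> no constraint.
  x2: nu = 1/3 > 0 -> no constraint.
  x3: nu = 1 > 0 -> no constraint.
  x4: nu = 0, mu = 1/2 > 0 -> violates mu << nu.
  x5: nu = 4 > 0 -> no constraint.
The atom(s) x4 violate the condition (nu = 0 but mu > 0). Therefore mu is NOT absolutely continuous w.r.t. nu.

no


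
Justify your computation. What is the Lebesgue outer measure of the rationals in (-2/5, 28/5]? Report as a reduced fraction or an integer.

The set Q cap (-2/5, 28/5] is countable (a subset of the countable set Q). Lebesgue outer measure of any countable set is 0: each singleton {q} has m*({q}) = 0, and by countable subadditivity m*(union_k {q_k}) <= sum_k m*({q_k}) = sum_k 0 = 0. The reverse inequality m*(E) >= 0 is automatic. So m*(Q cap (-2/5, 28/5]) = 0.

0


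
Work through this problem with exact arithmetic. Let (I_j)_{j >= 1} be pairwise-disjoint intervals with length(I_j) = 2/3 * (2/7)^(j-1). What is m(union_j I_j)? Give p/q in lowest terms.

By countable additivity of the Lebesgue measure on pairwise disjoint measurable sets,
  m(union_{j >= 1} I_j) = sum_{j >= 1} m(I_j) = sum_{j >= 1} a * r^(j-1),
  with a = 2/3 and r = 2/7.
Since 0 < r = 2/7 < 1, the geometric series converges:
  sum_{j >= 1} a * r^(j-1) = a / (1 - r).
  = 2/3 / (1 - 2/7)
  = 2/3 / (5/7)
  = 14/15.

14/15


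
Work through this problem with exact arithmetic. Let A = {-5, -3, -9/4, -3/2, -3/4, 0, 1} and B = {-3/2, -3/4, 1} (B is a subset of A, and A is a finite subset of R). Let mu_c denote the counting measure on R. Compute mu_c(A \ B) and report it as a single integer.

Counting measure assigns mu_c(E) = |E| (number of elements) when E is finite. For B subset A, A \ B is the set of elements of A not in B, so |A \ B| = |A| - |B|.
|A| = 7, |B| = 3, so mu_c(A \ B) = 7 - 3 = 4.

4


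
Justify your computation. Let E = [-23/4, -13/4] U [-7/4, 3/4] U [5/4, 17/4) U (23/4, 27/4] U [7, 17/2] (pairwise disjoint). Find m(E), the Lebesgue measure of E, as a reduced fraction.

For pairwise disjoint intervals, m(union_i I_i) = sum_i m(I_i),
and m is invariant under swapping open/closed endpoints (single points have measure 0).
So m(E) = sum_i (b_i - a_i).
  I_1 has length -13/4 - (-23/4) = 5/2.
  I_2 has length 3/4 - (-7/4) = 5/2.
  I_3 has length 17/4 - 5/4 = 3.
  I_4 has length 27/4 - 23/4 = 1.
  I_5 has length 17/2 - 7 = 3/2.
Summing:
  m(E) = 5/2 + 5/2 + 3 + 1 + 3/2 = 21/2.

21/2


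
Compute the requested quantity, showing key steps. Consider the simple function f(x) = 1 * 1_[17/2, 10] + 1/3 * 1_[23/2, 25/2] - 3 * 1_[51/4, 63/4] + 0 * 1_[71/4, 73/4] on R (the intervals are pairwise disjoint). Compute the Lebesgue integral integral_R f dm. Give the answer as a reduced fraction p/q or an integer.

For a simple function f = sum_i c_i * 1_{A_i} with disjoint A_i,
  integral f dm = sum_i c_i * m(A_i).
Lengths of the A_i:
  m(A_1) = 10 - 17/2 = 3/2.
  m(A_2) = 25/2 - 23/2 = 1.
  m(A_3) = 63/4 - 51/4 = 3.
  m(A_4) = 73/4 - 71/4 = 1/2.
Contributions c_i * m(A_i):
  (1) * (3/2) = 3/2.
  (1/3) * (1) = 1/3.
  (-3) * (3) = -9.
  (0) * (1/2) = 0.
Total: 3/2 + 1/3 - 9 + 0 = -43/6.

-43/6


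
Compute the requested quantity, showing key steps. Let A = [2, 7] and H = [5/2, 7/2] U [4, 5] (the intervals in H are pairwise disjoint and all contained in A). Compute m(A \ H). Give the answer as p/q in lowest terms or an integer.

The ambient interval has length m(A) = 7 - 2 = 5.
Since the holes are disjoint and sit inside A, by finite additivity
  m(H) = sum_i (b_i - a_i), and m(A \ H) = m(A) - m(H).
Computing the hole measures:
  m(H_1) = 7/2 - 5/2 = 1.
  m(H_2) = 5 - 4 = 1.
Summed: m(H) = 1 + 1 = 2.
So m(A \ H) = 5 - 2 = 3.

3


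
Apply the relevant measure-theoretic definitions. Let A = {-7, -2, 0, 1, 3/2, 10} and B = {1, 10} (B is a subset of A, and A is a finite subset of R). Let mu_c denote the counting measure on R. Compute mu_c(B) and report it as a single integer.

Counting measure assigns mu_c(E) = |E| (number of elements) when E is finite.
B has 2 element(s), so mu_c(B) = 2.

2


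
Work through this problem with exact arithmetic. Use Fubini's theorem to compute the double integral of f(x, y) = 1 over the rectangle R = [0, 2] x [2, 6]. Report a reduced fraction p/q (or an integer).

f(x, y) is a tensor product of a function of x and a function of y, and both factors are bounded continuous (hence Lebesgue integrable) on the rectangle, so Fubini's theorem applies:
  integral_R f d(m x m) = (integral_a1^b1 1 dx) * (integral_a2^b2 1 dy).
Inner integral in x: integral_{0}^{2} 1 dx = (2^1 - 0^1)/1
  = 2.
Inner integral in y: integral_{2}^{6} 1 dy = (6^1 - 2^1)/1
  = 4.
Product: (2) * (4) = 8.

8


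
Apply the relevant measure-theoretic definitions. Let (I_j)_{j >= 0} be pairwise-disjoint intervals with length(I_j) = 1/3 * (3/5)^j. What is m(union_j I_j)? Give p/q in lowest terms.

By countable additivity of the Lebesgue measure on pairwise disjoint measurable sets,
  m(union_{j >= 0} I_j) = sum_{j >= 0} m(I_j) = sum_{j >= 0} a * r^j,
  with a = 1/3 and r = 3/5.
Since 0 < r = 3/5 < 1, the geometric series converges:
  sum_{j >= 0} a * r^j = a / (1 - r).
  = 1/3 / (1 - 3/5)
  = 1/3 / (2/5)
  = 5/6.

5/6


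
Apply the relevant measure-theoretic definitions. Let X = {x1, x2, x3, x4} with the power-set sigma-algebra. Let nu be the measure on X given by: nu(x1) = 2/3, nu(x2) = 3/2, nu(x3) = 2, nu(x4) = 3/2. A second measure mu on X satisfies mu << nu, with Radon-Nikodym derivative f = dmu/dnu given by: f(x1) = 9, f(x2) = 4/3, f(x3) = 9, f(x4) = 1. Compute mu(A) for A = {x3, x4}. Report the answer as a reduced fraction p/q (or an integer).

By the defining property of the Radon-Nikodym derivative, for every measurable set A,
  mu(A) = integral_A f dnu.
Since nu is a discrete measure concentrated on the atoms of X, the integral over A reduces to the sum
  mu(A) = sum_{x in A} f(x) * nu({x}).
Computing each term:
  x3: f(x3) * nu(x3) = 9 * 2 = 18.
  x4: f(x4) * nu(x4) = 1 * 3/2 = 3/2.
Summing: mu(A) = 18 + 3/2 = 39/2.

39/2


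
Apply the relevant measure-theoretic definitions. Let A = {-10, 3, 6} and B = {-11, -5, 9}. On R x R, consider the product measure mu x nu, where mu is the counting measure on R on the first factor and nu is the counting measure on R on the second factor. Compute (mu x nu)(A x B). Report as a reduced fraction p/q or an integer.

For a measurable rectangle A x B, the product measure satisfies
  (mu x nu)(A x B) = mu(A) * nu(B).
  mu(A) = 3.
  nu(B) = 3.
  (mu x nu)(A x B) = 3 * 3 = 9.

9


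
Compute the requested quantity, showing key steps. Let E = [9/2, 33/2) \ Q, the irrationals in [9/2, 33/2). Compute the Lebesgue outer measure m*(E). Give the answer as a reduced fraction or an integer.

The interval I = [9/2, 33/2) has m(I) = 33/2 - 9/2 = 12 (endpoints are measure-zero, so open/closed/half-open agree). Write I = (I cap Q) u (I \ Q). The rationals in I are countable, so m*(I cap Q) = 0 (cover each rational by intervals whose total length is arbitrarily small). By countable subadditivity m*(I) <= m*(I cap Q) + m*(I \ Q), hence m*(I \ Q) >= m(I) = 12. The reverse inequality m*(I \ Q) <= m*(I) = 12 is trivial since (I \ Q) is a subset of I. Therefore m*(I \ Q) = 12.

12


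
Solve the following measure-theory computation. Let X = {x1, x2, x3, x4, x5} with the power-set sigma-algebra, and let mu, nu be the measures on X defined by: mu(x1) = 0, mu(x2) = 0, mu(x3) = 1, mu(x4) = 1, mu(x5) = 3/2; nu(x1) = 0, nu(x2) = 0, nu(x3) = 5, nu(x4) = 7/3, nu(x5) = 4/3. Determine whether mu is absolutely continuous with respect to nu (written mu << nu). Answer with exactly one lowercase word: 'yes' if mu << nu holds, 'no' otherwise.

mu << nu means: every nu-null measurable set is also mu-null; equivalently, for every atom x, if nu({x}) = 0 then mu({x}) = 0.
Checking each atom:
  x1: nu = 0, mu = 0 -> consistent with mu << nu.
  x2: nu = 0, mu = 0 -> consistent with mu << nu.
  x3: nu = 5 > 0 -> no constraint.
  x4: nu = 7/3 > 0 -> no constraint.
  x5: nu = 4/3 > 0 -> no constraint.
No atom violates the condition. Therefore mu << nu.

yes


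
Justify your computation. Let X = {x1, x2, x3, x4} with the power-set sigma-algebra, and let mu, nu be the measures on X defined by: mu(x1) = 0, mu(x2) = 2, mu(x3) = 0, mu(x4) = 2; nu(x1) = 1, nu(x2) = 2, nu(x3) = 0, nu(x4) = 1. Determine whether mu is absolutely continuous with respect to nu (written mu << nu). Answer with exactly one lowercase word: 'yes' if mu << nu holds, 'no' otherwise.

mu << nu means: every nu-null measurable set is also mu-null; equivalently, for every atom x, if nu({x}) = 0 then mu({x}) = 0.
Checking each atom:
  x1: nu = 1 > 0 -> no constraint.
  x2: nu = 2 > 0 -> no constraint.
  x3: nu = 0, mu = 0 -> consistent with mu << nu.
  x4: nu = 1 > 0 -> no constraint.
No atom violates the condition. Therefore mu << nu.

yes


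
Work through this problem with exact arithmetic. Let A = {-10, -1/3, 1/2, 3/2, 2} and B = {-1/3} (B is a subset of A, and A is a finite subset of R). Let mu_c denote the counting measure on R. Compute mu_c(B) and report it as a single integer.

Counting measure assigns mu_c(E) = |E| (number of elements) when E is finite.
B has 1 element(s), so mu_c(B) = 1.

1


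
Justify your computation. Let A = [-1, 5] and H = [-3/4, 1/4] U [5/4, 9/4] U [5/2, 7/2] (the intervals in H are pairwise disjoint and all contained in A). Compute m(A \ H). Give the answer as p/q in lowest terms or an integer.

The ambient interval has length m(A) = 5 - (-1) = 6.
Since the holes are disjoint and sit inside A, by finite additivity
  m(H) = sum_i (b_i - a_i), and m(A \ H) = m(A) - m(H).
Computing the hole measures:
  m(H_1) = 1/4 - (-3/4) = 1.
  m(H_2) = 9/4 - 5/4 = 1.
  m(H_3) = 7/2 - 5/2 = 1.
Summed: m(H) = 1 + 1 + 1 = 3.
So m(A \ H) = 6 - 3 = 3.

3


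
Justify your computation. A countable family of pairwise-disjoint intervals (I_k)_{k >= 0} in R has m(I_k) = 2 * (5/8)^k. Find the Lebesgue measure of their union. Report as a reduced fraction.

By countable additivity of the Lebesgue measure on pairwise disjoint measurable sets,
  m(union_{k >= 0} I_k) = sum_{k >= 0} m(I_k) = sum_{k >= 0} a * r^k,
  with a = 2 and r = 5/8.
Since 0 < r = 5/8 < 1, the geometric series converges:
  sum_{k >= 0} a * r^k = a / (1 - r).
  = 2 / (1 - 5/8)
  = 2 / (3/8)
  = 16/3.

16/3


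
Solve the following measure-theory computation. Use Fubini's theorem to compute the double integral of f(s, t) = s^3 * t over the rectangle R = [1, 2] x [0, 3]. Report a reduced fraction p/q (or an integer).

f(s, t) is a tensor product of a function of s and a function of t, and both factors are bounded continuous (hence Lebesgue integrable) on the rectangle, so Fubini's theorem applies:
  integral_R f d(m x m) = (integral_a1^b1 s^3 ds) * (integral_a2^b2 t dt).
Inner integral in s: integral_{1}^{2} s^3 ds = (2^4 - 1^4)/4
  = 15/4.
Inner integral in t: integral_{0}^{3} t dt = (3^2 - 0^2)/2
  = 9/2.
Product: (15/4) * (9/2) = 135/8.

135/8


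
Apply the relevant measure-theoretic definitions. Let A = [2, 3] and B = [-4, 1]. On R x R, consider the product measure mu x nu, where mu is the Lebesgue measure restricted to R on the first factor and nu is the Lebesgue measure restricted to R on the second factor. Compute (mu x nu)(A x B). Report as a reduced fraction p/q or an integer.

For a measurable rectangle A x B, the product measure satisfies
  (mu x nu)(A x B) = mu(A) * nu(B).
  mu(A) = 1.
  nu(B) = 5.
  (mu x nu)(A x B) = 1 * 5 = 5.

5


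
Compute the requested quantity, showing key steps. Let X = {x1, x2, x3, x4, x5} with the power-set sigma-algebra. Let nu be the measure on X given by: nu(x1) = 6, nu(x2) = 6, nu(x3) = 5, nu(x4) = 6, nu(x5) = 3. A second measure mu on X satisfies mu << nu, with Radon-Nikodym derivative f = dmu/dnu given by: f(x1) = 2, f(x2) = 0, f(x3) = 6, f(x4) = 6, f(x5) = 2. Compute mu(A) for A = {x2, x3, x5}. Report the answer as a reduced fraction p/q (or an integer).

By the defining property of the Radon-Nikodym derivative, for every measurable set A,
  mu(A) = integral_A f dnu.
Since nu is a discrete measure concentrated on the atoms of X, the integral over A reduces to the sum
  mu(A) = sum_{x in A} f(x) * nu({x}).
Computing each term:
  x2: f(x2) * nu(x2) = 0 * 6 = 0.
  x3: f(x3) * nu(x3) = 6 * 5 = 30.
  x5: f(x5) * nu(x5) = 2 * 3 = 6.
Summing: mu(A) = 0 + 30 + 6 = 36.

36


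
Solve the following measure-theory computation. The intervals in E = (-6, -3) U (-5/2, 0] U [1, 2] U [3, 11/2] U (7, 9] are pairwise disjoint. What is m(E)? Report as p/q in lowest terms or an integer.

For pairwise disjoint intervals, m(union_i I_i) = sum_i m(I_i),
and m is invariant under swapping open/closed endpoints (single points have measure 0).
So m(E) = sum_i (b_i - a_i).
  I_1 has length -3 - (-6) = 3.
  I_2 has length 0 - (-5/2) = 5/2.
  I_3 has length 2 - 1 = 1.
  I_4 has length 11/2 - 3 = 5/2.
  I_5 has length 9 - 7 = 2.
Summing:
  m(E) = 3 + 5/2 + 1 + 5/2 + 2 = 11.

11


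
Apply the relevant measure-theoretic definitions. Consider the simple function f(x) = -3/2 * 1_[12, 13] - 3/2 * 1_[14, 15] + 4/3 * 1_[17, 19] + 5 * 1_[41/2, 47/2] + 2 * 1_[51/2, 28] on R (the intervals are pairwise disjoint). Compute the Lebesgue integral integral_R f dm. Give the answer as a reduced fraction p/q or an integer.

For a simple function f = sum_i c_i * 1_{A_i} with disjoint A_i,
  integral f dm = sum_i c_i * m(A_i).
Lengths of the A_i:
  m(A_1) = 13 - 12 = 1.
  m(A_2) = 15 - 14 = 1.
  m(A_3) = 19 - 17 = 2.
  m(A_4) = 47/2 - 41/2 = 3.
  m(A_5) = 28 - 51/2 = 5/2.
Contributions c_i * m(A_i):
  (-3/2) * (1) = -3/2.
  (-3/2) * (1) = -3/2.
  (4/3) * (2) = 8/3.
  (5) * (3) = 15.
  (2) * (5/2) = 5.
Total: -3/2 - 3/2 + 8/3 + 15 + 5 = 59/3.

59/3


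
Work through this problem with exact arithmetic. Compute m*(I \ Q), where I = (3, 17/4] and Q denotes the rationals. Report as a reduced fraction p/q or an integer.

The interval I = (3, 17/4] has m(I) = 17/4 - 3 = 5/4 (endpoints are measure-zero, so open/closed/half-open agree). Write I = (I cap Q) u (I \ Q). The rationals in I are countable, so m*(I cap Q) = 0 (cover each rational by intervals whose total length is arbitrarily small). By countable subadditivity m*(I) <= m*(I cap Q) + m*(I \ Q), hence m*(I \ Q) >= m(I) = 5/4. The reverse inequality m*(I \ Q) <= m*(I) = 5/4 is trivial since (I \ Q) is a subset of I. Therefore m*(I \ Q) = 5/4.

5/4


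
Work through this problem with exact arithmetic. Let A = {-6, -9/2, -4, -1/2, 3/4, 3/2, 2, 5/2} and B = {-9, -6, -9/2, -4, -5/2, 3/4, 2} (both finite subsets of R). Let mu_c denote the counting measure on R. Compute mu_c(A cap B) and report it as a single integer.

Counting measure on a finite set equals cardinality. mu_c(A cap B) = |A cap B| (elements appearing in both).
Enumerating the elements of A that also lie in B gives 5 element(s).
So mu_c(A cap B) = 5.

5


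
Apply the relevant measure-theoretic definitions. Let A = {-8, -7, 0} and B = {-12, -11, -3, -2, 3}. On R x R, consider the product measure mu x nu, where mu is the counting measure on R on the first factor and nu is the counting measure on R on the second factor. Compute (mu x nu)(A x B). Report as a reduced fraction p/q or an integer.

For a measurable rectangle A x B, the product measure satisfies
  (mu x nu)(A x B) = mu(A) * nu(B).
  mu(A) = 3.
  nu(B) = 5.
  (mu x nu)(A x B) = 3 * 5 = 15.

15


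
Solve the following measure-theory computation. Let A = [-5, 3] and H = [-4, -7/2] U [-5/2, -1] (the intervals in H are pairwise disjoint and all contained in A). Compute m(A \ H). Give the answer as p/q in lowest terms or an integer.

The ambient interval has length m(A) = 3 - (-5) = 8.
Since the holes are disjoint and sit inside A, by finite additivity
  m(H) = sum_i (b_i - a_i), and m(A \ H) = m(A) - m(H).
Computing the hole measures:
  m(H_1) = -7/2 - (-4) = 1/2.
  m(H_2) = -1 - (-5/2) = 3/2.
Summed: m(H) = 1/2 + 3/2 = 2.
So m(A \ H) = 8 - 2 = 6.

6


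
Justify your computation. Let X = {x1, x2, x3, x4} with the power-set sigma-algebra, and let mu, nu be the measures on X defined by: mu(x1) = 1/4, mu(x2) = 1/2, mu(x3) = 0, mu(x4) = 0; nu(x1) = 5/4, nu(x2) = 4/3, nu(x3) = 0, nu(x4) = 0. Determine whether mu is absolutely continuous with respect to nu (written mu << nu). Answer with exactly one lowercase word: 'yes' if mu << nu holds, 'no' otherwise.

mu << nu means: every nu-null measurable set is also mu-null; equivalently, for every atom x, if nu({x}) = 0 then mu({x}) = 0.
Checking each atom:
  x1: nu = 5/4 > 0 -> no constraint.
  x2: nu = 4/3 > 0 -> no constraint.
  x3: nu = 0, mu = 0 -> consistent with mu << nu.
  x4: nu = 0, mu = 0 -> consistent with mu << nu.
No atom violates the condition. Therefore mu << nu.

yes


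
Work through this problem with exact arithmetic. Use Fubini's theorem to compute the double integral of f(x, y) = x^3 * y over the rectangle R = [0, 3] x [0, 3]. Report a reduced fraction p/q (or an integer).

f(x, y) is a tensor product of a function of x and a function of y, and both factors are bounded continuous (hence Lebesgue integrable) on the rectangle, so Fubini's theorem applies:
  integral_R f d(m x m) = (integral_a1^b1 x^3 dx) * (integral_a2^b2 y dy).
Inner integral in x: integral_{0}^{3} x^3 dx = (3^4 - 0^4)/4
  = 81/4.
Inner integral in y: integral_{0}^{3} y dy = (3^2 - 0^2)/2
  = 9/2.
Product: (81/4) * (9/2) = 729/8.

729/8


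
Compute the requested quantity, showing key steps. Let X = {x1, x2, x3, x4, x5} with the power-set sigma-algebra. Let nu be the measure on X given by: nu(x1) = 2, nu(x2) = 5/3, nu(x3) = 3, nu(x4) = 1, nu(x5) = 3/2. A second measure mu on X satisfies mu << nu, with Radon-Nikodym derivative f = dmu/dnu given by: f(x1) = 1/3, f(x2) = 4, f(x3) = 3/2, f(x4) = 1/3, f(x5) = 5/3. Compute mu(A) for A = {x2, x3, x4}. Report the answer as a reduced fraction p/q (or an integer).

By the defining property of the Radon-Nikodym derivative, for every measurable set A,
  mu(A) = integral_A f dnu.
Since nu is a discrete measure concentrated on the atoms of X, the integral over A reduces to the sum
  mu(A) = sum_{x in A} f(x) * nu({x}).
Computing each term:
  x2: f(x2) * nu(x2) = 4 * 5/3 = 20/3.
  x3: f(x3) * nu(x3) = 3/2 * 3 = 9/2.
  x4: f(x4) * nu(x4) = 1/3 * 1 = 1/3.
Summing: mu(A) = 20/3 + 9/2 + 1/3 = 23/2.

23/2


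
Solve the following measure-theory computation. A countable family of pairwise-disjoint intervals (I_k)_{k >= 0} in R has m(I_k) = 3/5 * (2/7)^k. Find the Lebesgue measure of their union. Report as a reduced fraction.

By countable additivity of the Lebesgue measure on pairwise disjoint measurable sets,
  m(union_{k >= 0} I_k) = sum_{k >= 0} m(I_k) = sum_{k >= 0} a * r^k,
  with a = 3/5 and r = 2/7.
Since 0 < r = 2/7 < 1, the geometric series converges:
  sum_{k >= 0} a * r^k = a / (1 - r).
  = 3/5 / (1 - 2/7)
  = 3/5 / (5/7)
  = 21/25.

21/25


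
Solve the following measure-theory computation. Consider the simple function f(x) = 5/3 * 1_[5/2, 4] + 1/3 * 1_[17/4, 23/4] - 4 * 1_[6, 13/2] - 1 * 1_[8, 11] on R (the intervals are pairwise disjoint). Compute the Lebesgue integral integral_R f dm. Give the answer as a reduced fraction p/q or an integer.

For a simple function f = sum_i c_i * 1_{A_i} with disjoint A_i,
  integral f dm = sum_i c_i * m(A_i).
Lengths of the A_i:
  m(A_1) = 4 - 5/2 = 3/2.
  m(A_2) = 23/4 - 17/4 = 3/2.
  m(A_3) = 13/2 - 6 = 1/2.
  m(A_4) = 11 - 8 = 3.
Contributions c_i * m(A_i):
  (5/3) * (3/2) = 5/2.
  (1/3) * (3/2) = 1/2.
  (-4) * (1/2) = -2.
  (-1) * (3) = -3.
Total: 5/2 + 1/2 - 2 - 3 = -2.

-2


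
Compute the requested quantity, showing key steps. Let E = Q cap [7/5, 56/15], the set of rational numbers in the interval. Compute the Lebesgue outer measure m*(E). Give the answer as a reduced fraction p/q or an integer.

Q cap [7/5, 56/15] is countable; list its elements as q_1, q_2, ... . Fix eps > 0 and cover the k-th point by an interval of length eps * 2^(-k). The cover has total length eps * sum_{k>=1} 2^(-k) = eps, so by definition of outer measure m*(Q cap [7/5, 56/15]) <= eps. Since eps was arbitrary and m* >= 0, the outer measure is 0.

0


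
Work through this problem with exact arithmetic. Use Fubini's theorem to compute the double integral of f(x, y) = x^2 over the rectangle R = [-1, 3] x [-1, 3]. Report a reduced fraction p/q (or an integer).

f(x, y) is a tensor product of a function of x and a function of y, and both factors are bounded continuous (hence Lebesgue integrable) on the rectangle, so Fubini's theorem applies:
  integral_R f d(m x m) = (integral_a1^b1 x^2 dx) * (integral_a2^b2 1 dy).
Inner integral in x: integral_{-1}^{3} x^2 dx = (3^3 - (-1)^3)/3
  = 28/3.
Inner integral in y: integral_{-1}^{3} 1 dy = (3^1 - (-1)^1)/1
  = 4.
Product: (28/3) * (4) = 112/3.

112/3


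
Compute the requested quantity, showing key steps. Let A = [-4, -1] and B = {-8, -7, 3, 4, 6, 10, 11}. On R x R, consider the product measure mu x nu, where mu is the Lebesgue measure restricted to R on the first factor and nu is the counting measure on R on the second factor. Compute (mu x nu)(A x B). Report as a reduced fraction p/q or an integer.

For a measurable rectangle A x B, the product measure satisfies
  (mu x nu)(A x B) = mu(A) * nu(B).
  mu(A) = 3.
  nu(B) = 7.
  (mu x nu)(A x B) = 3 * 7 = 21.

21


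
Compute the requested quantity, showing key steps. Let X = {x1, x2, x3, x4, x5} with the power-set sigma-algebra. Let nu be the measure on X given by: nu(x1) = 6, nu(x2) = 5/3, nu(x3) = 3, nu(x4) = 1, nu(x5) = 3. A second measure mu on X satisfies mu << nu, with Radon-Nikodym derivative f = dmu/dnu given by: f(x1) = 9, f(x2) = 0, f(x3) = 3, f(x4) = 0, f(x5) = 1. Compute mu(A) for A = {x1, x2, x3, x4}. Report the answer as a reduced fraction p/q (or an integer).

By the defining property of the Radon-Nikodym derivative, for every measurable set A,
  mu(A) = integral_A f dnu.
Since nu is a discrete measure concentrated on the atoms of X, the integral over A reduces to the sum
  mu(A) = sum_{x in A} f(x) * nu({x}).
Computing each term:
  x1: f(x1) * nu(x1) = 9 * 6 = 54.
  x2: f(x2) * nu(x2) = 0 * 5/3 = 0.
  x3: f(x3) * nu(x3) = 3 * 3 = 9.
  x4: f(x4) * nu(x4) = 0 * 1 = 0.
Summing: mu(A) = 54 + 0 + 9 + 0 = 63.

63


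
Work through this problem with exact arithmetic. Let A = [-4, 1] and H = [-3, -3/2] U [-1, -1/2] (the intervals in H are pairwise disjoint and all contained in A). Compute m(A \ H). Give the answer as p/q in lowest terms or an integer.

The ambient interval has length m(A) = 1 - (-4) = 5.
Since the holes are disjoint and sit inside A, by finite additivity
  m(H) = sum_i (b_i - a_i), and m(A \ H) = m(A) - m(H).
Computing the hole measures:
  m(H_1) = -3/2 - (-3) = 3/2.
  m(H_2) = -1/2 - (-1) = 1/2.
Summed: m(H) = 3/2 + 1/2 = 2.
So m(A \ H) = 5 - 2 = 3.

3


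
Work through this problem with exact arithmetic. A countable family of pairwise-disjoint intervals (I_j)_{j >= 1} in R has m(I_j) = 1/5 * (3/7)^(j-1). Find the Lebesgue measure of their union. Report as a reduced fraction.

By countable additivity of the Lebesgue measure on pairwise disjoint measurable sets,
  m(union_{j >= 1} I_j) = sum_{j >= 1} m(I_j) = sum_{j >= 1} a * r^(j-1),
  with a = 1/5 and r = 3/7.
Since 0 < r = 3/7 < 1, the geometric series converges:
  sum_{j >= 1} a * r^(j-1) = a / (1 - r).
  = 1/5 / (1 - 3/7)
  = 1/5 / (4/7)
  = 7/20.

7/20


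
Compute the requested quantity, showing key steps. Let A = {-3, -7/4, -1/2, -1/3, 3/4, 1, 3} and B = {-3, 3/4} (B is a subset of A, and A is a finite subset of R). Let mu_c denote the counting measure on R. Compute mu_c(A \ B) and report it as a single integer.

Counting measure assigns mu_c(E) = |E| (number of elements) when E is finite. For B subset A, A \ B is the set of elements of A not in B, so |A \ B| = |A| - |B|.
|A| = 7, |B| = 2, so mu_c(A \ B) = 7 - 2 = 5.

5


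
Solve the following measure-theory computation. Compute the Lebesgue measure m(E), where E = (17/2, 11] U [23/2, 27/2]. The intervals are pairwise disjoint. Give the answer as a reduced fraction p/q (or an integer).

For pairwise disjoint intervals, m(union_i I_i) = sum_i m(I_i),
and m is invariant under swapping open/closed endpoints (single points have measure 0).
So m(E) = sum_i (b_i - a_i).
  I_1 has length 11 - 17/2 = 5/2.
  I_2 has length 27/2 - 23/2 = 2.
Summing:
  m(E) = 5/2 + 2 = 9/2.

9/2


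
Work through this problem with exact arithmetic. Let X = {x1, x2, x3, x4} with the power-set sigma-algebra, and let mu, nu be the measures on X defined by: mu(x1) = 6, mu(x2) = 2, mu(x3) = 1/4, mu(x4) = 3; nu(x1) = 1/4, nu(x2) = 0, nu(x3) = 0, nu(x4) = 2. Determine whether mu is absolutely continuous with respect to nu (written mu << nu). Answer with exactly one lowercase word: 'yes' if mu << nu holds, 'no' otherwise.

mu << nu means: every nu-null measurable set is also mu-null; equivalently, for every atom x, if nu({x}) = 0 then mu({x}) = 0.
Checking each atom:
  x1: nu = 1/4 > 0 -> no constraint.
  x2: nu = 0, mu = 2 > 0 -> violates mu << nu.
  x3: nu = 0, mu = 1/4 > 0 -> violates mu << nu.
  x4: nu = 2 > 0 -> no constraint.
The atom(s) x2, x3 violate the condition (nu = 0 but mu > 0). Therefore mu is NOT absolutely continuous w.r.t. nu.

no


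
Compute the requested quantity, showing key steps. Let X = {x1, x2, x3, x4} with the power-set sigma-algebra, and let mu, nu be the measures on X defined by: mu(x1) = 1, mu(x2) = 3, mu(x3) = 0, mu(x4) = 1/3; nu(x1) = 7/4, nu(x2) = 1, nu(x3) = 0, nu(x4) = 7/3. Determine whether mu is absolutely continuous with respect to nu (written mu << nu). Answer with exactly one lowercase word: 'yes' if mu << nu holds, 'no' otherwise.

mu << nu means: every nu-null measurable set is also mu-null; equivalently, for every atom x, if nu({x}) = 0 then mu({x}) = 0.
Checking each atom:
  x1: nu = 7/4 > 0 -> no constraint.
  x2: nu = 1 > 0 -> no constraint.
  x3: nu = 0, mu = 0 -> consistent with mu << nu.
  x4: nu = 7/3 > 0 -> no constraint.
No atom violates the condition. Therefore mu << nu.

yes


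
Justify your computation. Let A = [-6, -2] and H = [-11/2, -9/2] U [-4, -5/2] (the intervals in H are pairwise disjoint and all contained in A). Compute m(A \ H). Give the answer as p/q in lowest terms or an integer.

The ambient interval has length m(A) = -2 - (-6) = 4.
Since the holes are disjoint and sit inside A, by finite additivity
  m(H) = sum_i (b_i - a_i), and m(A \ H) = m(A) - m(H).
Computing the hole measures:
  m(H_1) = -9/2 - (-11/2) = 1.
  m(H_2) = -5/2 - (-4) = 3/2.
Summed: m(H) = 1 + 3/2 = 5/2.
So m(A \ H) = 4 - 5/2 = 3/2.

3/2


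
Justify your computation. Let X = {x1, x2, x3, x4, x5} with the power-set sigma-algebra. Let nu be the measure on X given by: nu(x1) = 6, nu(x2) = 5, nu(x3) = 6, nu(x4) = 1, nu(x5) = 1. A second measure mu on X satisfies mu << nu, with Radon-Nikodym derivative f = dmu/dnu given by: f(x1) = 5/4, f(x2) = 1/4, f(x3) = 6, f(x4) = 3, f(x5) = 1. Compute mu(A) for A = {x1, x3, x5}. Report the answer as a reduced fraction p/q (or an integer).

By the defining property of the Radon-Nikodym derivative, for every measurable set A,
  mu(A) = integral_A f dnu.
Since nu is a discrete measure concentrated on the atoms of X, the integral over A reduces to the sum
  mu(A) = sum_{x in A} f(x) * nu({x}).
Computing each term:
  x1: f(x1) * nu(x1) = 5/4 * 6 = 15/2.
  x3: f(x3) * nu(x3) = 6 * 6 = 36.
  x5: f(x5) * nu(x5) = 1 * 1 = 1.
Summing: mu(A) = 15/2 + 36 + 1 = 89/2.

89/2


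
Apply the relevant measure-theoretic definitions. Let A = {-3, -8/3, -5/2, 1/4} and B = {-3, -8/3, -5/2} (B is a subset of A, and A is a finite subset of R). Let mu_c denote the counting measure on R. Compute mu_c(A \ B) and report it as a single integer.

Counting measure assigns mu_c(E) = |E| (number of elements) when E is finite. For B subset A, A \ B is the set of elements of A not in B, so |A \ B| = |A| - |B|.
|A| = 4, |B| = 3, so mu_c(A \ B) = 4 - 3 = 1.

1


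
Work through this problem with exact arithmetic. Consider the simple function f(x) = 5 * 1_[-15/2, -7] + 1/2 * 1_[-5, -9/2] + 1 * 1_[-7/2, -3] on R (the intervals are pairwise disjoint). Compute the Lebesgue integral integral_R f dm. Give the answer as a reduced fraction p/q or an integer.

For a simple function f = sum_i c_i * 1_{A_i} with disjoint A_i,
  integral f dm = sum_i c_i * m(A_i).
Lengths of the A_i:
  m(A_1) = -7 - (-15/2) = 1/2.
  m(A_2) = -9/2 - (-5) = 1/2.
  m(A_3) = -3 - (-7/2) = 1/2.
Contributions c_i * m(A_i):
  (5) * (1/2) = 5/2.
  (1/2) * (1/2) = 1/4.
  (1) * (1/2) = 1/2.
Total: 5/2 + 1/4 + 1/2 = 13/4.

13/4


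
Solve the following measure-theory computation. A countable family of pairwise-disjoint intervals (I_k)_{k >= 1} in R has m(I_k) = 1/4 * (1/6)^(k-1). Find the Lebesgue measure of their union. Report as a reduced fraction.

By countable additivity of the Lebesgue measure on pairwise disjoint measurable sets,
  m(union_{k >= 1} I_k) = sum_{k >= 1} m(I_k) = sum_{k >= 1} a * r^(k-1),
  with a = 1/4 and r = 1/6.
Since 0 < r = 1/6 < 1, the geometric series converges:
  sum_{k >= 1} a * r^(k-1) = a / (1 - r).
  = 1/4 / (1 - 1/6)
  = 1/4 / (5/6)
  = 3/10.

3/10


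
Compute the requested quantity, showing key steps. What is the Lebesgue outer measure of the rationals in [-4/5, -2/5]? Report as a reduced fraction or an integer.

Q cap [-4/5, -2/5] is countable; list its elements as q_1, q_2, ... . Fix eps > 0 and cover the k-th point by an interval of length eps * 2^(-k). The cover has total length eps * sum_{k>=1} 2^(-k) = eps, so by definition of outer measure m*(Q cap [-4/5, -2/5]) <= eps. Since eps was arbitrary and m* >= 0, the outer measure is 0.

0


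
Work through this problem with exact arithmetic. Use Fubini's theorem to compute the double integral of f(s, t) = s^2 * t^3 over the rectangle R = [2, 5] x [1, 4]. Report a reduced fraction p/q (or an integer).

f(s, t) is a tensor product of a function of s and a function of t, and both factors are bounded continuous (hence Lebesgue integrable) on the rectangle, so Fubini's theorem applies:
  integral_R f d(m x m) = (integral_a1^b1 s^2 ds) * (integral_a2^b2 t^3 dt).
Inner integral in s: integral_{2}^{5} s^2 ds = (5^3 - 2^3)/3
  = 39.
Inner integral in t: integral_{1}^{4} t^3 dt = (4^4 - 1^4)/4
  = 255/4.
Product: (39) * (255/4) = 9945/4.

9945/4


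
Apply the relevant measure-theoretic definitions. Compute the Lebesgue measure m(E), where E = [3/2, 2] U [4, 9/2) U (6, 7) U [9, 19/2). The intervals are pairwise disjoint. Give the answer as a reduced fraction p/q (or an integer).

For pairwise disjoint intervals, m(union_i I_i) = sum_i m(I_i),
and m is invariant under swapping open/closed endpoints (single points have measure 0).
So m(E) = sum_i (b_i - a_i).
  I_1 has length 2 - 3/2 = 1/2.
  I_2 has length 9/2 - 4 = 1/2.
  I_3 has length 7 - 6 = 1.
  I_4 has length 19/2 - 9 = 1/2.
Summing:
  m(E) = 1/2 + 1/2 + 1 + 1/2 = 5/2.

5/2


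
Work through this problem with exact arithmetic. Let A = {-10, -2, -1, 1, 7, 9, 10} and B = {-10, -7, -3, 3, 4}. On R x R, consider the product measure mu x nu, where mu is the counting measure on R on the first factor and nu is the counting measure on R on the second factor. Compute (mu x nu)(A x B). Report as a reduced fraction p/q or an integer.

For a measurable rectangle A x B, the product measure satisfies
  (mu x nu)(A x B) = mu(A) * nu(B).
  mu(A) = 7.
  nu(B) = 5.
  (mu x nu)(A x B) = 7 * 5 = 35.

35


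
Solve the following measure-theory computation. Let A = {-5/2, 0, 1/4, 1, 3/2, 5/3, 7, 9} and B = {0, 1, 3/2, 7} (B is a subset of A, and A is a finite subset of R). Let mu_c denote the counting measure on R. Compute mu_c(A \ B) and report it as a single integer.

Counting measure assigns mu_c(E) = |E| (number of elements) when E is finite. For B subset A, A \ B is the set of elements of A not in B, so |A \ B| = |A| - |B|.
|A| = 8, |B| = 4, so mu_c(A \ B) = 8 - 4 = 4.

4


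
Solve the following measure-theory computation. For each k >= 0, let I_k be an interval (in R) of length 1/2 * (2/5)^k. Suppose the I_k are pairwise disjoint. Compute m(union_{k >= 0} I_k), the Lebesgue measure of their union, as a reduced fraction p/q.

By countable additivity of the Lebesgue measure on pairwise disjoint measurable sets,
  m(union_{k >= 0} I_k) = sum_{k >= 0} m(I_k) = sum_{k >= 0} a * r^k,
  with a = 1/2 and r = 2/5.
Since 0 < r = 2/5 < 1, the geometric series converges:
  sum_{k >= 0} a * r^k = a / (1 - r).
  = 1/2 / (1 - 2/5)
  = 1/2 / (3/5)
  = 5/6.

5/6


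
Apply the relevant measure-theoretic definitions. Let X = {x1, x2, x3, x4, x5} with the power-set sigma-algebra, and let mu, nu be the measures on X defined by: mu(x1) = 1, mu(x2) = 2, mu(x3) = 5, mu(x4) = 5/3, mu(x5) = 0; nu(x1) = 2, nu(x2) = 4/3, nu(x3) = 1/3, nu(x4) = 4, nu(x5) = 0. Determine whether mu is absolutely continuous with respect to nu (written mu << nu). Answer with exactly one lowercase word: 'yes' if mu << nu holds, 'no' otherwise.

mu << nu means: every nu-null measurable set is also mu-null; equivalently, for every atom x, if nu({x}) = 0 then mu({x}) = 0.
Checking each atom:
  x1: nu = 2 > 0 -> no constraint.
  x2: nu = 4/3 > 0 -> no constraint.
  x3: nu = 1/3 > 0 -> no constraint.
  x4: nu = 4 > 0 -> no constraint.
  x5: nu = 0, mu = 0 -> consistent with mu << nu.
No atom violates the condition. Therefore mu << nu.

yes


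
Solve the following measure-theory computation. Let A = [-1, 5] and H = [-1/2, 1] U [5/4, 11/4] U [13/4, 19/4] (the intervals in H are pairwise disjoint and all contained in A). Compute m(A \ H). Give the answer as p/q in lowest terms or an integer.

The ambient interval has length m(A) = 5 - (-1) = 6.
Since the holes are disjoint and sit inside A, by finite additivity
  m(H) = sum_i (b_i - a_i), and m(A \ H) = m(A) - m(H).
Computing the hole measures:
  m(H_1) = 1 - (-1/2) = 3/2.
  m(H_2) = 11/4 - 5/4 = 3/2.
  m(H_3) = 19/4 - 13/4 = 3/2.
Summed: m(H) = 3/2 + 3/2 + 3/2 = 9/2.
So m(A \ H) = 6 - 9/2 = 3/2.

3/2


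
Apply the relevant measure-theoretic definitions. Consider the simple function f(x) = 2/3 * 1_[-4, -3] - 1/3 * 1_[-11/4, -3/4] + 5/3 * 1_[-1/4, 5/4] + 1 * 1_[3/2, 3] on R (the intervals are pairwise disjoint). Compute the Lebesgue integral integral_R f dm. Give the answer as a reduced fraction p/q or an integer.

For a simple function f = sum_i c_i * 1_{A_i} with disjoint A_i,
  integral f dm = sum_i c_i * m(A_i).
Lengths of the A_i:
  m(A_1) = -3 - (-4) = 1.
  m(A_2) = -3/4 - (-11/4) = 2.
  m(A_3) = 5/4 - (-1/4) = 3/2.
  m(A_4) = 3 - 3/2 = 3/2.
Contributions c_i * m(A_i):
  (2/3) * (1) = 2/3.
  (-1/3) * (2) = -2/3.
  (5/3) * (3/2) = 5/2.
  (1) * (3/2) = 3/2.
Total: 2/3 - 2/3 + 5/2 + 3/2 = 4.

4


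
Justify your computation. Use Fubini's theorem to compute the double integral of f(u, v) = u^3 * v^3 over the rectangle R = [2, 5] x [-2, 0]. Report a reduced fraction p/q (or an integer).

f(u, v) is a tensor product of a function of u and a function of v, and both factors are bounded continuous (hence Lebesgue integrable) on the rectangle, so Fubini's theorem applies:
  integral_R f d(m x m) = (integral_a1^b1 u^3 du) * (integral_a2^b2 v^3 dv).
Inner integral in u: integral_{2}^{5} u^3 du = (5^4 - 2^4)/4
  = 609/4.
Inner integral in v: integral_{-2}^{0} v^3 dv = (0^4 - (-2)^4)/4
  = -4.
Product: (609/4) * (-4) = -609.

-609


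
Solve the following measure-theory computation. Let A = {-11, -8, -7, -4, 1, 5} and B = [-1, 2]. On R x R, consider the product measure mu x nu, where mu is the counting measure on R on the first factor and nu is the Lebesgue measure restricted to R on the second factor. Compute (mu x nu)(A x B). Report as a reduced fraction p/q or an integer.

For a measurable rectangle A x B, the product measure satisfies
  (mu x nu)(A x B) = mu(A) * nu(B).
  mu(A) = 6.
  nu(B) = 3.
  (mu x nu)(A x B) = 6 * 3 = 18.

18


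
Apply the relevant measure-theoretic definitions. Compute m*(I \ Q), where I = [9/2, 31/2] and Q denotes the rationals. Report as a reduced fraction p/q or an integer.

The interval I = [9/2, 31/2] has m(I) = 31/2 - 9/2 = 11 (endpoints are measure-zero, so open/closed/half-open agree). Write I = (I cap Q) u (I \ Q). The rationals in I are countable, so m*(I cap Q) = 0 (cover each rational by intervals whose total length is arbitrarily small). By countable subadditivity m*(I) <= m*(I cap Q) + m*(I \ Q), hence m*(I \ Q) >= m(I) = 11. The reverse inequality m*(I \ Q) <= m*(I) = 11 is trivial since (I \ Q) is a subset of I. Therefore m*(I \ Q) = 11.

11


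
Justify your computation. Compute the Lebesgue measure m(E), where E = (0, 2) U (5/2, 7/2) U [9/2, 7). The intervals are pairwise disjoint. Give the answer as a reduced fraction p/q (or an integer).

For pairwise disjoint intervals, m(union_i I_i) = sum_i m(I_i),
and m is invariant under swapping open/closed endpoints (single points have measure 0).
So m(E) = sum_i (b_i - a_i).
  I_1 has length 2 - 0 = 2.
  I_2 has length 7/2 - 5/2 = 1.
  I_3 has length 7 - 9/2 = 5/2.
Summing:
  m(E) = 2 + 1 + 5/2 = 11/2.

11/2


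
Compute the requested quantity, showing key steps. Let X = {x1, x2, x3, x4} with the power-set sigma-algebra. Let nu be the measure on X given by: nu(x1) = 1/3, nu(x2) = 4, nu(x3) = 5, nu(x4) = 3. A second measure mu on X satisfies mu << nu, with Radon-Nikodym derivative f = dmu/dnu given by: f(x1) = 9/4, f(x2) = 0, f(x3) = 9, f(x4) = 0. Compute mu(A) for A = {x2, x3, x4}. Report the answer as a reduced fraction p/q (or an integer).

By the defining property of the Radon-Nikodym derivative, for every measurable set A,
  mu(A) = integral_A f dnu.
Since nu is a discrete measure concentrated on the atoms of X, the integral over A reduces to the sum
  mu(A) = sum_{x in A} f(x) * nu({x}).
Computing each term:
  x2: f(x2) * nu(x2) = 0 * 4 = 0.
  x3: f(x3) * nu(x3) = 9 * 5 = 45.
  x4: f(x4) * nu(x4) = 0 * 3 = 0.
Summing: mu(A) = 0 + 45 + 0 = 45.

45


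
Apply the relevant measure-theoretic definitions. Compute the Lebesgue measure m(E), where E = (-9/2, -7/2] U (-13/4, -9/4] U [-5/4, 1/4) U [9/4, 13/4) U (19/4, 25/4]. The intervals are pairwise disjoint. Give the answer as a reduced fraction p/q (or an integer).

For pairwise disjoint intervals, m(union_i I_i) = sum_i m(I_i),
and m is invariant under swapping open/closed endpoints (single points have measure 0).
So m(E) = sum_i (b_i - a_i).
  I_1 has length -7/2 - (-9/2) = 1.
  I_2 has length -9/4 - (-13/4) = 1.
  I_3 has length 1/4 - (-5/4) = 3/2.
  I_4 has length 13/4 - 9/4 = 1.
  I_5 has length 25/4 - 19/4 = 3/2.
Summing:
  m(E) = 1 + 1 + 3/2 + 1 + 3/2 = 6.

6


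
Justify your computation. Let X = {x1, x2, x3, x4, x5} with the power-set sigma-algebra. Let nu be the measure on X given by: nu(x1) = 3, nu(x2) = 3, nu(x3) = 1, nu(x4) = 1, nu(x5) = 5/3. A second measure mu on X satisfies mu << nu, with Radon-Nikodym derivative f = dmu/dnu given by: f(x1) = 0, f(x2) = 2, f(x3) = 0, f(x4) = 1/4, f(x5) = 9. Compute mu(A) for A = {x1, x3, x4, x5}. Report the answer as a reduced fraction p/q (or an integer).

By the defining property of the Radon-Nikodym derivative, for every measurable set A,
  mu(A) = integral_A f dnu.
Since nu is a discrete measure concentrated on the atoms of X, the integral over A reduces to the sum
  mu(A) = sum_{x in A} f(x) * nu({x}).
Computing each term:
  x1: f(x1) * nu(x1) = 0 * 3 = 0.
  x3: f(x3) * nu(x3) = 0 * 1 = 0.
  x4: f(x4) * nu(x4) = 1/4 * 1 = 1/4.
  x5: f(x5) * nu(x5) = 9 * 5/3 = 15.
Summing: mu(A) = 0 + 0 + 1/4 + 15 = 61/4.

61/4
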